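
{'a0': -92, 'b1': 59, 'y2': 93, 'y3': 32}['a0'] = -92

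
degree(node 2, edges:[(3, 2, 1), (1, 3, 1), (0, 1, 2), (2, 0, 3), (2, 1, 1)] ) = incident: (3,2), (2,0), (2,1)
= 3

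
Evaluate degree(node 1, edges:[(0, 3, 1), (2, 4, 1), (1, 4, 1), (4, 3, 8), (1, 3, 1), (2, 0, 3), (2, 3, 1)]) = 2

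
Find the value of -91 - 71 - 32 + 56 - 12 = -150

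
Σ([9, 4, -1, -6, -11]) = 9 + 4 + (-1) + (-6) + (-11)
= -5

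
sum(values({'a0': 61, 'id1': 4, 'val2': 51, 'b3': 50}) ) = 61 + 4 + 51 + 50
= 166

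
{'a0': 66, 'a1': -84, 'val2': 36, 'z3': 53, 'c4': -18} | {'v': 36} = {'a0': 66, 'a1': -84, 'val2': 36, 'z3': 53, 'c4': -18, 'v': 36}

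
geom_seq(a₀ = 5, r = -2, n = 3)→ [5, -10, 20]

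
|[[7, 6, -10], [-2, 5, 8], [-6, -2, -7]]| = -845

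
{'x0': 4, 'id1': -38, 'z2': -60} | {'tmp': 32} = {'x0': 4, 'id1': -38, 'z2': -60, 'tmp': 32}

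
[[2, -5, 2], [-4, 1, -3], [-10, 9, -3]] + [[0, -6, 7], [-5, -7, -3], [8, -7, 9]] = [[2, -11, 9], [-9, -6, -6], [-2, 2, 6]]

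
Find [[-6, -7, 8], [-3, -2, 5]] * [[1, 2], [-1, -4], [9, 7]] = [[73, 72], [44, 37]]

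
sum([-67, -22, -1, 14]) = -76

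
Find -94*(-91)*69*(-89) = -52530114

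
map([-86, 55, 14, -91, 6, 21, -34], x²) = [7396, 3025, 196, 8281, 36, 441, 1156]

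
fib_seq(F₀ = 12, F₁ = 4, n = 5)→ F_2 = F_1 + F_0 = 16
F_3 = F_2 + F_1 = 20
F_4 = F_3 + F_2 = 36
= [12, 4, 16, 20, 36]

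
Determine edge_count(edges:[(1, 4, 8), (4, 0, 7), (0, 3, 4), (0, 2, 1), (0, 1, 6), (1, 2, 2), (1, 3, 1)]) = 7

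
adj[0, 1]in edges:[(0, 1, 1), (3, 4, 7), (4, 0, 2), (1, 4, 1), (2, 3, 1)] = 1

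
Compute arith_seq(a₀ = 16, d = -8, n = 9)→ [16, 8, 0, -8, -16, -24, -32, -40, -48]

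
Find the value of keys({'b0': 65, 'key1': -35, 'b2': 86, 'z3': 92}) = ['b0', 'key1', 'b2', 'z3']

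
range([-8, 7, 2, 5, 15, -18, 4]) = 33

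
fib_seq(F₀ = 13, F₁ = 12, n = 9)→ [13, 12, 25, 37, 62, 99, 161, 260, 421]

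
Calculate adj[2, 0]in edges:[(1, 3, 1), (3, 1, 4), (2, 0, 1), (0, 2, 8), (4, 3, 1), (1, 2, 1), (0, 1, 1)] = 1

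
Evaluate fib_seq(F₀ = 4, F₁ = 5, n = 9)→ F_2 = F_1 + F_0 = 9
F_3 = F_2 + F_1 = 14
F_4 = F_3 + F_2 = 23
...
= [4, 5, 9, 14, 23, 37, 60, 97, 157]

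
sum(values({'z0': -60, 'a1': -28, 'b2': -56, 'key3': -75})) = (-60) + (-28) + (-56) + (-75)
= -219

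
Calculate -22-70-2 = -94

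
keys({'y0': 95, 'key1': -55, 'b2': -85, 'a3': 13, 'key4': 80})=['y0', 'key1', 'b2', 'a3', 'key4']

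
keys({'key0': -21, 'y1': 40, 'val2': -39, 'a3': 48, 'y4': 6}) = ['key0', 'y1', 'val2', 'a3', 'y4']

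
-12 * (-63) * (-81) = -61236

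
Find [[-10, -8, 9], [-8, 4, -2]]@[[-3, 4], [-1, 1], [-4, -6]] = C[0][0] = (-10)*(-3) + (-8)*(-1) + (9)*(-4) = 2
C[0][1] = (-10)*(4) + (-8)*(1) + (9)*(-6) = -102
C[1][0] = (-8)*(-3) + (4)*(-1) + (-2)*(-4) = 28
C[1][1] = (-8)*(4) + (4)*(1) + (-2)*(-6) = -16
= [[2, -102], [28, -16]]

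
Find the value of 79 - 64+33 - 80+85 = 53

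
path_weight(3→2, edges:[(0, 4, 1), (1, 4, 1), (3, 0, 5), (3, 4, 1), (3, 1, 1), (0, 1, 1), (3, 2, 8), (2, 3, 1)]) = w(3→2)=8
= 8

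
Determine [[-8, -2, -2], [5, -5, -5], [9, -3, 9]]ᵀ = [[-8, 5, 9], [-2, -5, -3], [-2, -5, 9]]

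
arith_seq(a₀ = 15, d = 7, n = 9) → [15, 22, 29, 36, 43, 50, 57, 64, 71]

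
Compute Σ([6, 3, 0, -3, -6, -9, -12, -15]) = -36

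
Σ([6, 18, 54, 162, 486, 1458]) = 2184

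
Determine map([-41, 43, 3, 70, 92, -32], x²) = (-41)²=1681, (43)²=1849, (3)²=9, (70)²=4900, (92)²=8464, (-32)²=1024
= [1681, 1849, 9, 4900, 8464, 1024]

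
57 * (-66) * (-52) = 195624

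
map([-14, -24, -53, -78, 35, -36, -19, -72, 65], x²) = [196, 576, 2809, 6084, 1225, 1296, 361, 5184, 4225]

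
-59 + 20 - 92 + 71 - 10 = -70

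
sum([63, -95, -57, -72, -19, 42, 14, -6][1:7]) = slice → [-95, -57, -72, -19, 42, 14]
(-95) + (-57) + (-72) + (-19) + 42 + 14
= -187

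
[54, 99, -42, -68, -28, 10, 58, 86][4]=-28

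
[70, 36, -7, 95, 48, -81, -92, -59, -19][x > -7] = keep x where x > -7: 70✓, 36✓, -7✗, 95✓, 48✓, -81✗, -92✗, -59✗, -19✗
= [70, 36, 95, 48]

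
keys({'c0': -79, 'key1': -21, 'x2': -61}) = ['c0', 'key1', 'x2']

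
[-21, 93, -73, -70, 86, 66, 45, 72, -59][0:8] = [-21, 93, -73, -70, 86, 66, 45, 72]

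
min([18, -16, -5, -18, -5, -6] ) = -18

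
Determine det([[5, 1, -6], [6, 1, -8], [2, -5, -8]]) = (1)*(5)*det([[1, -8], [-5, -8]]) + (-1)*(1)*det([[6, -8], [2, -8]]) + (1)*(-6)*det([[6, 1], [2, -5]])
= -240 + 32 + 192
= -16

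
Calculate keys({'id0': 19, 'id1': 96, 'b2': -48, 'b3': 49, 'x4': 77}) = ['id0', 'id1', 'b2', 'b3', 'x4']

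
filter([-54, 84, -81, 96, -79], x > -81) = [-54, 84, 96, -79]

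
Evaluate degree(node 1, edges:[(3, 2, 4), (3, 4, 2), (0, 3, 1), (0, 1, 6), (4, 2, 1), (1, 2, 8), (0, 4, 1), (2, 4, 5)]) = incident: (0,1), (1,2)
= 2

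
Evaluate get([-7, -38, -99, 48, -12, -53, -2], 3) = 48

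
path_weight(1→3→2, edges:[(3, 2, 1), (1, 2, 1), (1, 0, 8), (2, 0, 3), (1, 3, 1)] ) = 2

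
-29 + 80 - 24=27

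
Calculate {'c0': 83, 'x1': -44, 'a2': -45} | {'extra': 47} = {'c0': 83, 'x1': -44, 'a2': -45, 'extra': 47}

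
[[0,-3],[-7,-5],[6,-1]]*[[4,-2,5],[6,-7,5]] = [[-18, 21, -15], [-58, 49, -60], [18, -5, 25]]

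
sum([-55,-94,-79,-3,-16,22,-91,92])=(-55) + (-94) + (-79) + (-3) + (-16) + 22 + (-91) + 92
= -224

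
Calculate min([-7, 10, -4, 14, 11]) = -7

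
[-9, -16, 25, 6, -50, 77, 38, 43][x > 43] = [77]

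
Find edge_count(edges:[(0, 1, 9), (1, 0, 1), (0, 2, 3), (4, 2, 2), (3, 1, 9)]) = 5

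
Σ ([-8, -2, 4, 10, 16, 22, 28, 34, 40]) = 144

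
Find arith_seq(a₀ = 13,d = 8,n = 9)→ [13, 21, 29, 37, 45, 53, 61, 69, 77]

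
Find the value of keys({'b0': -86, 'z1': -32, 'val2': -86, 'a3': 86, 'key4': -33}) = ['b0', 'z1', 'val2', 'a3', 'key4']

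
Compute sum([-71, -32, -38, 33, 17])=(-71) + (-32) + (-38) + 33 + 17
= -91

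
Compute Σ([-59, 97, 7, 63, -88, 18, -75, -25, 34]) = (-59) + 97 + 7 + 63 + (-88) + 18 + (-75) + (-25) + 34
= -28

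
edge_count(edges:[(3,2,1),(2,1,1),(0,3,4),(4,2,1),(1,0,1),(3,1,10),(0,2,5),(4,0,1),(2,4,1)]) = 9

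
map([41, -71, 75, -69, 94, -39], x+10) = [51, -61, 85, -59, 104, -29]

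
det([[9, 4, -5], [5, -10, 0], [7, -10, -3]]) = 230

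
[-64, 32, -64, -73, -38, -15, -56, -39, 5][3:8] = [-73, -38, -15, -56, -39]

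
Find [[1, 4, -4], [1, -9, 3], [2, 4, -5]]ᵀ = [[1, 1, 2], [4, -9, 4], [-4, 3, -5]]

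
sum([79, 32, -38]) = 73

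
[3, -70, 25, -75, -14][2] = 25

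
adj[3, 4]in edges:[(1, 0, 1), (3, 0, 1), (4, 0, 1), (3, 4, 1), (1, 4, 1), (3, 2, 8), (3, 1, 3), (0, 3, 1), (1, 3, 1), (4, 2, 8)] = 1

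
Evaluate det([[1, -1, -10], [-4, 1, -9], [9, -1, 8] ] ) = (1)*(1)*det([[1, -9], [-1, 8]]) + (-1)*(-1)*det([[-4, -9], [9, 8]]) + (1)*(-10)*det([[-4, 1], [9, -1]])
= -1 + 49 + 50
= 98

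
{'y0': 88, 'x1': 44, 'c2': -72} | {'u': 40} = {'y0': 88, 'x1': 44, 'c2': -72, 'u': 40}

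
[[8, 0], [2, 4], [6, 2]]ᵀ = [[8, 2, 6], [0, 4, 2]]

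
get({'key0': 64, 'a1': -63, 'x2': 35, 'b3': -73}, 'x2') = 35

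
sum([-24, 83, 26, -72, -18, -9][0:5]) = slice → [-24, 83, 26, -72, -18]
(-24) + 83 + 26 + (-72) + (-18)
= -5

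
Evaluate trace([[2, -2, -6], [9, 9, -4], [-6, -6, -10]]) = 1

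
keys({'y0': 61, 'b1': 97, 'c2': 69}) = ['y0', 'b1', 'c2']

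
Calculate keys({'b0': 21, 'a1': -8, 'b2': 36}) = ['b0', 'a1', 'b2']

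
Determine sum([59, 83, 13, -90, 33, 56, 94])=248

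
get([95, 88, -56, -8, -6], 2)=-56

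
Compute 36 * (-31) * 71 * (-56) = 4437216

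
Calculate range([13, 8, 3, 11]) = 10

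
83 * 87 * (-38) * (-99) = 27165402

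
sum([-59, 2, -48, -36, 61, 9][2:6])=-14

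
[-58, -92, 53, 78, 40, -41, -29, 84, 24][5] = -41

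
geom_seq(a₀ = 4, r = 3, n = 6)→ [4, 12, 36, 108, 324, 972]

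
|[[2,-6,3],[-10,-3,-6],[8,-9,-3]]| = (1)*(2)*det([[-3, -6], [-9, -3]]) + (-1)*(-6)*det([[-10, -6], [8, -3]]) + (1)*(3)*det([[-10, -3], [8, -9]])
= -90 + 468 + 342
= 720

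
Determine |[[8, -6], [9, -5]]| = 14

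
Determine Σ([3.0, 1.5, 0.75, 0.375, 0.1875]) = 5.8125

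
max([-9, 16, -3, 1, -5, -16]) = 16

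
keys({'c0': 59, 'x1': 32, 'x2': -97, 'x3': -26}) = ['c0', 'x1', 'x2', 'x3']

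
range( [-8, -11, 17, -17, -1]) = 34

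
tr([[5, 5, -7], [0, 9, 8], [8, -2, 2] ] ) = diagonal: 5 + 9 + 2
= 16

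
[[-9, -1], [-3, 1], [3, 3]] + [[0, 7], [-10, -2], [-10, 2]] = [[-9, 6], [-13, -1], [-7, 5]]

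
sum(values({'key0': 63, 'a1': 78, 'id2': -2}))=63 + 78 + (-2)
= 139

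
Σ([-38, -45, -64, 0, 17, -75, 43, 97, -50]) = -115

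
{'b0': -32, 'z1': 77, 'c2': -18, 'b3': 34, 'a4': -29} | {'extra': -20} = {'b0': -32, 'z1': 77, 'c2': -18, 'b3': 34, 'a4': -29, 'extra': -20}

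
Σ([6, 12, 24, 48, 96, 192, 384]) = 6 + 12 + 24 + 48 + 96 + 192 + 384
= 762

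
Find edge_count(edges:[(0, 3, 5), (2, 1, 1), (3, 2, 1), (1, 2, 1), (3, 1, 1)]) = 5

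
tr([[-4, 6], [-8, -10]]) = diagonal: (-4) + (-10)
= -14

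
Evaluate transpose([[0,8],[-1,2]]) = [[0, -1], [8, 2]]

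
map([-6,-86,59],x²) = [36, 7396, 3481]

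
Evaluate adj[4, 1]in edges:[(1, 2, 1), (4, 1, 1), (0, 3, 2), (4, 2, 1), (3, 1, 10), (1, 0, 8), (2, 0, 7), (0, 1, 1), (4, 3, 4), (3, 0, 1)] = 1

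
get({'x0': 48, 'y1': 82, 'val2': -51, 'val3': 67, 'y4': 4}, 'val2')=-51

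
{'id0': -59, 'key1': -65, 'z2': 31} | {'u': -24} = {'id0': -59, 'key1': -65, 'z2': 31, 'u': -24}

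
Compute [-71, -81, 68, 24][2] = 68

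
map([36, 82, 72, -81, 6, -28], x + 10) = 36+10=46, 82+10=92, 72+10=82, -81+10=-71, 6+10=16, -28+10=-18
= [46, 92, 82, -71, 16, -18]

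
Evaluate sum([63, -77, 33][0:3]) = slice → [63, -77, 33]
63 + (-77) + 33
= 19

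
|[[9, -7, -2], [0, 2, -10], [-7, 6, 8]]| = (1)*(9)*det([[2, -10], [6, 8]]) + (-1)*(-7)*det([[0, -10], [-7, 8]]) + (1)*(-2)*det([[0, 2], [-7, 6]])
= 684 + -490 + -28
= 166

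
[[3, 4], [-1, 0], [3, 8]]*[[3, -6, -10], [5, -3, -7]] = [[29, -30, -58], [-3, 6, 10], [49, -42, -86]]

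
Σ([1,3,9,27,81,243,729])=1093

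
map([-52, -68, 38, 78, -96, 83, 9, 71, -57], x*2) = -52*2=-104, -68*2=-136, 38*2=76, 78*2=156, -96*2=-192, 83*2=166, 9*2=18, 71*2=142, -57*2=-114
= [-104, -136, 76, 156, -192, 166, 18, 142, -114]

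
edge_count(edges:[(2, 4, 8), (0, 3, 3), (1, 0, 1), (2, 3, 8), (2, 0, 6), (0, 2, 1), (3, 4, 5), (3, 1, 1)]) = 8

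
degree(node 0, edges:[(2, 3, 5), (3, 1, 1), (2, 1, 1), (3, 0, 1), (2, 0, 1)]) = incident: (3,0), (2,0)
= 2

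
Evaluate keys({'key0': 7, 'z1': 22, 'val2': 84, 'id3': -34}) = ['key0', 'z1', 'val2', 'id3']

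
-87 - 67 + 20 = -134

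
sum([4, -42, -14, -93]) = -145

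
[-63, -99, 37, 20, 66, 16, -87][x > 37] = keep x where x > 37: -63✗, -99✗, 37✗, 20✗, 66✓, 16✗, -87✗
= [66]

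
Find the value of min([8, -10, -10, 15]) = -10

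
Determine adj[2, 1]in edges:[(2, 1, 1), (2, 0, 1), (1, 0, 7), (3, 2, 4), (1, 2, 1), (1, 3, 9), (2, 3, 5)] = 1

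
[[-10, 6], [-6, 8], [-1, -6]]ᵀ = [[-10, -6, -1], [6, 8, -6]]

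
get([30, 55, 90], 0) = 30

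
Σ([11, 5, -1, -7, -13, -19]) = 11 + 5 + (-1) + (-7) + (-13) + (-19)
= -24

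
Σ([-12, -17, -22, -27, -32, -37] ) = -147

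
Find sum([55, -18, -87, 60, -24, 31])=17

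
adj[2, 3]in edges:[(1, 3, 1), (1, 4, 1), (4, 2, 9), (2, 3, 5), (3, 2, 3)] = 5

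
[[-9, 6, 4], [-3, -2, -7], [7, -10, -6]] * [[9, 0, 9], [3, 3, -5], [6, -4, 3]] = [[-39, 2, -99], [-75, 22, -38], [-3, -6, 95]]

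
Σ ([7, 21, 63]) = 7 + 21 + 63
= 91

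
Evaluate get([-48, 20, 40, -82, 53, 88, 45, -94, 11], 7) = -94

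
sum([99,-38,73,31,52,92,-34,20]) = 295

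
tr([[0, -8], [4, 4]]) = diagonal: 0 + 4
= 4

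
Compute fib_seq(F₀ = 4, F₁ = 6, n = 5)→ F_2 = F_1 + F_0 = 10
F_3 = F_2 + F_1 = 16
F_4 = F_3 + F_2 = 26
= [4, 6, 10, 16, 26]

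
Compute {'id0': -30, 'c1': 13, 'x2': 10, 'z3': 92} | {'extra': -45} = {'id0': -30, 'c1': 13, 'x2': 10, 'z3': 92, 'extra': -45}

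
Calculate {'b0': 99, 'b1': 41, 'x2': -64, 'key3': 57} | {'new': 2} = {'b0': 99, 'b1': 41, 'x2': -64, 'key3': 57, 'new': 2}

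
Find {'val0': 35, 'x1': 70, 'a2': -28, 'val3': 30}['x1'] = 70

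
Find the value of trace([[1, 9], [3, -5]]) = diagonal: 1 + (-5)
= -4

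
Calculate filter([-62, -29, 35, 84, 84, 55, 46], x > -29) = [35, 84, 84, 55, 46]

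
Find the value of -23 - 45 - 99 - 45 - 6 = -218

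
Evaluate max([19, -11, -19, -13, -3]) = 19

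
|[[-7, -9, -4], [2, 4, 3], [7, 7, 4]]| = -26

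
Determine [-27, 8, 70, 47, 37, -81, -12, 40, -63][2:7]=[70, 47, 37, -81, -12]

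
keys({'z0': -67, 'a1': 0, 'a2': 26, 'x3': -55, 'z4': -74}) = ['z0', 'a1', 'a2', 'x3', 'z4']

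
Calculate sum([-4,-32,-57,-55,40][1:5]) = -104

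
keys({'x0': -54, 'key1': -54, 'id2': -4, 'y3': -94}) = ['x0', 'key1', 'id2', 'y3']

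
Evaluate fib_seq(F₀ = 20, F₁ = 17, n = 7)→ [20, 17, 37, 54, 91, 145, 236]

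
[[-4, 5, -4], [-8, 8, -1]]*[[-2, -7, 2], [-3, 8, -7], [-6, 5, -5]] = [[17, 48, -23], [-2, 115, -67]]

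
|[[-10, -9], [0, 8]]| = (-10)*(8) - (-9)*(0)
= -80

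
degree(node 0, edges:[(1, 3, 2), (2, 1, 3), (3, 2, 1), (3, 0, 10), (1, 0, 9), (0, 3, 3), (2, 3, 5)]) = 3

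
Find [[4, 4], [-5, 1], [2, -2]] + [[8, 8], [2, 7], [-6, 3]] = [[12, 12], [-3, 8], [-4, 1]]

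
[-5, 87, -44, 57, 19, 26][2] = -44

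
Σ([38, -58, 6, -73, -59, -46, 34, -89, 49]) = 38 + (-58) + 6 + (-73) + (-59) + (-46) + 34 + (-89) + 49
= -198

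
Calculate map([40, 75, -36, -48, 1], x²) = [1600, 5625, 1296, 2304, 1]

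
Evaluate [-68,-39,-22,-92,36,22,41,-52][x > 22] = [36, 41]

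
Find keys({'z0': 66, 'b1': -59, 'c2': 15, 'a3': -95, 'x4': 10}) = ['z0', 'b1', 'c2', 'a3', 'x4']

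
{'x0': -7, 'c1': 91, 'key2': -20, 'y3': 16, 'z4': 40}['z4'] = 40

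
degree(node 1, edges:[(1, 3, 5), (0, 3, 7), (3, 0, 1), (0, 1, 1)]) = incident: (1,3), (0,1)
= 2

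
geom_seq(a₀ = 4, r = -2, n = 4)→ a_0 = 4*(-2)^0 = 4
a_1 = 4*(-2)^1 = -8
a_2 = 4*(-2)^2 = 16
...
= [4, -8, 16, -32]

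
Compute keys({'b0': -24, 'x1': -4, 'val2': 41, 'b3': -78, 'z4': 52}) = ['b0', 'x1', 'val2', 'b3', 'z4']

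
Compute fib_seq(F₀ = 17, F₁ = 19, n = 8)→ F_2 = F_1 + F_0 = 36
F_3 = F_2 + F_1 = 55
F_4 = F_3 + F_2 = 91
...
= [17, 19, 36, 55, 91, 146, 237, 383]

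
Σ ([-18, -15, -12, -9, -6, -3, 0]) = -63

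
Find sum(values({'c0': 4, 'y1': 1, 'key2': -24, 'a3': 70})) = 4 + 1 + (-24) + 70
= 51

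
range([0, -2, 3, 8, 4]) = 10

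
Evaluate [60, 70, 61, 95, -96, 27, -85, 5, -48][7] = 5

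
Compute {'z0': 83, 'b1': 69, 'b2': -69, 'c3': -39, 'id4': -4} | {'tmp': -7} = {'z0': 83, 'b1': 69, 'b2': -69, 'c3': -39, 'id4': -4, 'tmp': -7}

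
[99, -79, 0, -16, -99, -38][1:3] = [-79, 0]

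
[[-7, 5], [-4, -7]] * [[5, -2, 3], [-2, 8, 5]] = [[-45, 54, 4], [-6, -48, -47]]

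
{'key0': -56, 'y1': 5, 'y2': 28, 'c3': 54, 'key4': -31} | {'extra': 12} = {'key0': -56, 'y1': 5, 'y2': 28, 'c3': 54, 'key4': -31, 'extra': 12}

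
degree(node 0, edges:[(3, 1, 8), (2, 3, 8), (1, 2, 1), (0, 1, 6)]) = incident: (0,1)
= 1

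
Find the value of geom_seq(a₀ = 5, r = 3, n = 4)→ [5, 15, 45, 135]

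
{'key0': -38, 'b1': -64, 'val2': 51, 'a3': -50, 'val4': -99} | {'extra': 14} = {'key0': -38, 'b1': -64, 'val2': 51, 'a3': -50, 'val4': -99, 'extra': 14}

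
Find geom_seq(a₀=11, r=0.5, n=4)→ [11.0, 5.5, 2.75, 1.375]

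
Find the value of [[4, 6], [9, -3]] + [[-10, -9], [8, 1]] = [[-6, -3], [17, -2]]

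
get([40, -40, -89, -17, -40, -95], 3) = -17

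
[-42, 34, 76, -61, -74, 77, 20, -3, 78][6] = 20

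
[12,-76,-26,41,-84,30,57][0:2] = [12, -76]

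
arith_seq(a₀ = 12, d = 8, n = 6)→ [12, 20, 28, 36, 44, 52]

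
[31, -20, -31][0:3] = [31, -20, -31]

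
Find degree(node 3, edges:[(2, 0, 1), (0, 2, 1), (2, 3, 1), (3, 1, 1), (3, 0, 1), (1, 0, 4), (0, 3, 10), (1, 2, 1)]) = incident: (2,3), (3,1), (3,0), (0,3)
= 4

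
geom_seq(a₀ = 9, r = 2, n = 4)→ a_0 = 9*2^0 = 9
a_1 = 9*2^1 = 18
a_2 = 9*2^2 = 36
...
= [9, 18, 36, 72]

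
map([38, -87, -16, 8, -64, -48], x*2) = 38*2=76, -87*2=-174, -16*2=-32, 8*2=16, -64*2=-128, -48*2=-96
= [76, -174, -32, 16, -128, -96]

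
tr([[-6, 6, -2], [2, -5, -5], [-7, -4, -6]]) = -17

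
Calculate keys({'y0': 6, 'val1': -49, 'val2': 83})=['y0', 'val1', 'val2']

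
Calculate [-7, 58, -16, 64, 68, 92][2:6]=[-16, 64, 68, 92]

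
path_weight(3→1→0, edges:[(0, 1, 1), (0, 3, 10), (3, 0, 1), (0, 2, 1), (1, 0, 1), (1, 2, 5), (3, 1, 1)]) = 2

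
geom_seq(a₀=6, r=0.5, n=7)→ a_0 = 6*0.5^0 = 6.0
a_1 = 6*0.5^1 = 3.0
a_2 = 6*0.5^2 = 1.5
...
= [6.0, 3.0, 1.5, 0.75, 0.375, 0.1875, 0.09375]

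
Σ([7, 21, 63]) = 7 + 21 + 63
= 91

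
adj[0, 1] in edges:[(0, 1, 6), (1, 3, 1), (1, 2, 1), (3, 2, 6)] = 6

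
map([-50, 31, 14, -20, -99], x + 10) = [-40, 41, 24, -10, -89]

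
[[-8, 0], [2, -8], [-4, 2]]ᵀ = [[-8, 2, -4], [0, -8, 2]]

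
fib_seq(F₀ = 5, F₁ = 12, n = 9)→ F_2 = F_1 + F_0 = 17
F_3 = F_2 + F_1 = 29
F_4 = F_3 + F_2 = 46
...
= [5, 12, 17, 29, 46, 75, 121, 196, 317]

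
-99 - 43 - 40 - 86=-268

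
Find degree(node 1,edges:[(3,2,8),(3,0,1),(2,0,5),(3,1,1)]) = incident: (3,1)
= 1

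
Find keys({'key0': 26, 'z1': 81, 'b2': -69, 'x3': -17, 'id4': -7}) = ['key0', 'z1', 'b2', 'x3', 'id4']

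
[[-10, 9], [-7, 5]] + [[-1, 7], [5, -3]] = [[-11, 16], [-2, 2]]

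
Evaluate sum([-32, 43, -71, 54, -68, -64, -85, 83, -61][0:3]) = -60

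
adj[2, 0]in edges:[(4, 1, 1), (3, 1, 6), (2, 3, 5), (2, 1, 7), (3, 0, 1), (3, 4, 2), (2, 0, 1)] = 1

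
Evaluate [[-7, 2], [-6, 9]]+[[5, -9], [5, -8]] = [[-2, -7], [-1, 1]]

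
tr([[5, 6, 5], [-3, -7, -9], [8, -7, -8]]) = diagonal: 5 + (-7) + (-8)
= -10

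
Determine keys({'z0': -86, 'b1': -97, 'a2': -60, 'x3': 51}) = ['z0', 'b1', 'a2', 'x3']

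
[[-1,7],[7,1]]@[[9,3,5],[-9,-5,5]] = [[-72, -38, 30], [54, 16, 40]]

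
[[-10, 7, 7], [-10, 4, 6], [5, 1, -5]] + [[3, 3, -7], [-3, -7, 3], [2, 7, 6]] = [[-7, 10, 0], [-13, -3, 9], [7, 8, 1]]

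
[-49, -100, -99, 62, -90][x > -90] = [-49, 62]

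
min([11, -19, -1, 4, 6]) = -19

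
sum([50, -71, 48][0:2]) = slice → [50, -71]
50 + (-71)
= -21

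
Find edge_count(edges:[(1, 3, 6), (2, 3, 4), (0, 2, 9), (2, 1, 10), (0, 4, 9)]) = 5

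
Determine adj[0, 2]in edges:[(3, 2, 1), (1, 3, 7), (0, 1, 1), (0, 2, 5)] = 5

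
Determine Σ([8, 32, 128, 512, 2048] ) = 8 + 32 + 128 + 512 + 2048
= 2728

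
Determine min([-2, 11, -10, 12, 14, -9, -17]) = -17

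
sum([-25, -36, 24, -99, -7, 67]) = (-25) + (-36) + 24 + (-99) + (-7) + 67
= -76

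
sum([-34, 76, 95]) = 137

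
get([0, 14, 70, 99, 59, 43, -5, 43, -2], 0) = 0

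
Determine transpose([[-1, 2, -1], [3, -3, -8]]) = [[-1, 3], [2, -3], [-1, -8]]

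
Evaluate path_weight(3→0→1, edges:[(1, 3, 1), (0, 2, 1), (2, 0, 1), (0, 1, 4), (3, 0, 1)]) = w(3→0)=1 + w(0→1)=4
= 5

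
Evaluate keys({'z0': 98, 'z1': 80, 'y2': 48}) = ['z0', 'z1', 'y2']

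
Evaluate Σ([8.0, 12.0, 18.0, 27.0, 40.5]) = 105.5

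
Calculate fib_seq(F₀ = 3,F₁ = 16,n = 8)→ [3, 16, 19, 35, 54, 89, 143, 232]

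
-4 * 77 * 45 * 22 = -304920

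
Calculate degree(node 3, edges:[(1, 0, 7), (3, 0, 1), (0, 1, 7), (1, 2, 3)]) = 1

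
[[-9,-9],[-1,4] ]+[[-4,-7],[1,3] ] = [[-13, -16], [0, 7]]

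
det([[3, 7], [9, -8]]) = -87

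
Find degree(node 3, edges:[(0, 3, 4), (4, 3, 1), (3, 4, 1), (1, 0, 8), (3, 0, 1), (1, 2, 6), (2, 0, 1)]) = incident: (0,3), (4,3), (3,4), (3,0)
= 4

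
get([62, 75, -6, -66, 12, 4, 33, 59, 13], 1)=75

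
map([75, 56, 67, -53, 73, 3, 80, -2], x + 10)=[85, 66, 77, -43, 83, 13, 90, 8]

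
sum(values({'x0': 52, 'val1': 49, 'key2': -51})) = 50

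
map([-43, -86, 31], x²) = (-43)²=1849, (-86)²=7396, (31)²=961
= [1849, 7396, 961]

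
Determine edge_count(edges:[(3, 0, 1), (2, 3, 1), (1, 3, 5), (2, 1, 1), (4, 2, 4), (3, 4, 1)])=6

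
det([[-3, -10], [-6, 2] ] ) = (-3)*(2) - (-10)*(-6)
= -66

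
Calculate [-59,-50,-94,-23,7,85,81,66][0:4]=[-59, -50, -94, -23]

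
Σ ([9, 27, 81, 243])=9 + 27 + 81 + 243
= 360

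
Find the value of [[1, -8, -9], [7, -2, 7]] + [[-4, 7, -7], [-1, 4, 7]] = [[-3, -1, -16], [6, 2, 14]]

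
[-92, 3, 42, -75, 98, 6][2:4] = [42, -75]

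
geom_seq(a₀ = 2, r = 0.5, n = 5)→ [2.0, 1.0, 0.5, 0.25, 0.125]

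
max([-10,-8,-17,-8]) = -8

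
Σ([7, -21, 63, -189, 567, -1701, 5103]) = 7 + -21 + 63 + -189 + 567 + -1701 + 5103
= 3829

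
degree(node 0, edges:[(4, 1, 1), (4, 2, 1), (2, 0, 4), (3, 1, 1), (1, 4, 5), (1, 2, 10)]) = incident: (2,0)
= 1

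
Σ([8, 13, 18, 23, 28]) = 90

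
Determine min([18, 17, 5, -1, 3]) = -1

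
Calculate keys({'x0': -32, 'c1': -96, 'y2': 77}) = ['x0', 'c1', 'y2']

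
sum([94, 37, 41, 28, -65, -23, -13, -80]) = 19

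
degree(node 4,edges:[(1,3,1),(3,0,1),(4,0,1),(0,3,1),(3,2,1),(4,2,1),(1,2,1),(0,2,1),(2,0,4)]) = incident: (4,0), (4,2)
= 2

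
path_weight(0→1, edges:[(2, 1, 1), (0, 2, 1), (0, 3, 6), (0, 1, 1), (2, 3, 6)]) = 1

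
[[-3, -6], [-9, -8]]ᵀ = [[-3, -9], [-6, -8]]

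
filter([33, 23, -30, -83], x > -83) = keep x where x > -83: 33✓, 23✓, -30✓, -83✗
= [33, 23, -30]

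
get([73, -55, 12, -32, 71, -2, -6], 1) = -55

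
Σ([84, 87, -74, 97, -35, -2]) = 157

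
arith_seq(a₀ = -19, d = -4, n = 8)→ [-19, -23, -27, -31, -35, -39, -43, -47]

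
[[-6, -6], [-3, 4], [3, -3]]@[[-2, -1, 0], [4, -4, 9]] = [[-12, 30, -54], [22, -13, 36], [-18, 9, -27]]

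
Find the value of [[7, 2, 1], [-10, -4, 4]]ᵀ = [[7, -10], [2, -4], [1, 4]]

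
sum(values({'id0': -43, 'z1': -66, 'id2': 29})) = (-43) + (-66) + 29
= -80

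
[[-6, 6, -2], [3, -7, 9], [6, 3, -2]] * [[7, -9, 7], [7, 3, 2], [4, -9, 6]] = C[0][0] = (-6)*(7) + (6)*(7) + (-2)*(4) = -8
C[0][1] = (-6)*(-9) + (6)*(3) + (-2)*(-9) = 90
C[0][2] = (-6)*(7) + (6)*(2) + (-2)*(6) = -42
C[1][0] = (3)*(7) + (-7)*(7) + (9)*(4) = 8
C[1][1] = (3)*(-9) + (-7)*(3) + (9)*(-9) = -129
C[1][2] = (3)*(7) + (-7)*(2) + (9)*(6) = 61
... (3 more cells)
= [[-8, 90, -42], [8, -129, 61], [55, -27, 36]]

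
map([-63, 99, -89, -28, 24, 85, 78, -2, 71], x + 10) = [-53, 109, -79, -18, 34, 95, 88, 8, 81]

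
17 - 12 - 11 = -6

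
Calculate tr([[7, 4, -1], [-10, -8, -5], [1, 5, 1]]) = 0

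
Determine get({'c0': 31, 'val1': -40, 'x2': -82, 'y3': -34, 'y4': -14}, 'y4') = -14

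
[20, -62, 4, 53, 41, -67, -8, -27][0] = 20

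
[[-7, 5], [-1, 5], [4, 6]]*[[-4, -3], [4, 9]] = C[0][0] = (-7)*(-4) + (5)*(4) = 48
C[0][1] = (-7)*(-3) + (5)*(9) = 66
C[1][0] = (-1)*(-4) + (5)*(4) = 24
C[1][1] = (-1)*(-3) + (5)*(9) = 48
C[2][0] = (4)*(-4) + (6)*(4) = 8
C[2][1] = (4)*(-3) + (6)*(9) = 42
= [[48, 66], [24, 48], [8, 42]]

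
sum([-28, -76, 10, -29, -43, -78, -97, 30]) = (-28) + (-76) + 10 + (-29) + (-43) + (-78) + (-97) + 30
= -311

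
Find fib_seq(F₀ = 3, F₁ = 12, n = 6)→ F_2 = F_1 + F_0 = 15
F_3 = F_2 + F_1 = 27
F_4 = F_3 + F_2 = 42
...
= [3, 12, 15, 27, 42, 69]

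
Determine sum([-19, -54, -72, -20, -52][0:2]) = -73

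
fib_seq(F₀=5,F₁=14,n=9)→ F_2 = F_1 + F_0 = 19
F_3 = F_2 + F_1 = 33
F_4 = F_3 + F_2 = 52
...
= [5, 14, 19, 33, 52, 85, 137, 222, 359]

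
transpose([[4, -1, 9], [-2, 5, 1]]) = [[4, -2], [-1, 5], [9, 1]]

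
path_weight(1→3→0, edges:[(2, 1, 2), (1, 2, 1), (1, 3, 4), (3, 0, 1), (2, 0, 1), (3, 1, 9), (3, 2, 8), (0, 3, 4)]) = 5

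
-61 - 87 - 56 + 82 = -122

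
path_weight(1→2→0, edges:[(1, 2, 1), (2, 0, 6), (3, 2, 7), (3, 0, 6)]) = 7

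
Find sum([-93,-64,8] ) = -149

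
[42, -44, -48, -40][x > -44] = keep x where x > -44: 42✓, -44✗, -48✗, -40✓
= [42, -40]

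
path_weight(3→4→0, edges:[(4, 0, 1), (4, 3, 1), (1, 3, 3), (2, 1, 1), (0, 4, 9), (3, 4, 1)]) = 2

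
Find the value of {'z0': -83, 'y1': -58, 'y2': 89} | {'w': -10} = {'z0': -83, 'y1': -58, 'y2': 89, 'w': -10}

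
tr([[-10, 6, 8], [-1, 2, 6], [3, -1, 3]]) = diagonal: (-10) + 2 + 3
= -5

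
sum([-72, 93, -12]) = (-72) + 93 + (-12)
= 9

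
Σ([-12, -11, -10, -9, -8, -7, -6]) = (-12) + (-11) + (-10) + (-9) + (-8) + (-7) + (-6)
= -63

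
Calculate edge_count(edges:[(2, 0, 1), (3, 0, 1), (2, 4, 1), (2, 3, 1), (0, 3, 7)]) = 5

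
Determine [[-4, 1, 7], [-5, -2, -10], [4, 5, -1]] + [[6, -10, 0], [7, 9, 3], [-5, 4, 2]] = [[2, -9, 7], [2, 7, -7], [-1, 9, 1]]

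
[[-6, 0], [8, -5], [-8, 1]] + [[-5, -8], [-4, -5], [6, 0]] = [[-11, -8], [4, -10], [-2, 1]]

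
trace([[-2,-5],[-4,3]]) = 1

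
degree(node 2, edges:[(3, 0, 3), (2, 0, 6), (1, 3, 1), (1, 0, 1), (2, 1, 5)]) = incident: (2,0), (2,1)
= 2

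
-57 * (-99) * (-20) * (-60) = 6771600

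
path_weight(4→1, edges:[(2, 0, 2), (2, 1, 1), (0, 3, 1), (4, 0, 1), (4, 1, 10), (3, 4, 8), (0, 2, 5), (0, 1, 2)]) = w(4→1)=10
= 10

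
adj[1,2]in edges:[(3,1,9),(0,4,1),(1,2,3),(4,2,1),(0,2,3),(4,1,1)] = 3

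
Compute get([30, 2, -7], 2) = -7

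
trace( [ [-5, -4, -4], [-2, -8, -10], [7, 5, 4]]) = diagonal: (-5) + (-8) + 4
= -9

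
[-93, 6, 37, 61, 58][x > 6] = [37, 61, 58]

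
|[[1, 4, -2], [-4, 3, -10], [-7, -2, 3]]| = (1)*(1)*det([[3, -10], [-2, 3]]) + (-1)*(4)*det([[-4, -10], [-7, 3]]) + (1)*(-2)*det([[-4, 3], [-7, -2]])
= -11 + 328 + -58
= 259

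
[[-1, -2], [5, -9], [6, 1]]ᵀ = [[-1, 5, 6], [-2, -9, 1]]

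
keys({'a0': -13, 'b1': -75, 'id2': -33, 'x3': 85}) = ['a0', 'b1', 'id2', 'x3']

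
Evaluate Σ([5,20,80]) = 105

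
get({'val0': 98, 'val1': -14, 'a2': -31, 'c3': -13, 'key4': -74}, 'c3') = -13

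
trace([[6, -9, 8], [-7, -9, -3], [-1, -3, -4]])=-7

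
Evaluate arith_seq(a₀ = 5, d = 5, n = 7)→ [5, 10, 15, 20, 25, 30, 35]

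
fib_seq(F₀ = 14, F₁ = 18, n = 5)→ [14, 18, 32, 50, 82]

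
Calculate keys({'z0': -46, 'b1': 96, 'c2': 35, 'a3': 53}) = ['z0', 'b1', 'c2', 'a3']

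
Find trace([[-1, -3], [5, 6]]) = 5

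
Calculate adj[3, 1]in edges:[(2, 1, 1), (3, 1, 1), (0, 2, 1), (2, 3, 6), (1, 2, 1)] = 1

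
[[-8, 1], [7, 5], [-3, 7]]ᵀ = [[-8, 7, -3], [1, 5, 7]]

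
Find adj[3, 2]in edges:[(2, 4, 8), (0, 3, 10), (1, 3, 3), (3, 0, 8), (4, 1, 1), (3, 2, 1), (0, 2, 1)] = 1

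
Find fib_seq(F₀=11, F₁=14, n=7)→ [11, 14, 25, 39, 64, 103, 167]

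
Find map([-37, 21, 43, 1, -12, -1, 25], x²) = (-37)²=1369, (21)²=441, (43)²=1849, (1)²=1, (-12)²=144, (-1)²=1, (25)²=625
= [1369, 441, 1849, 1, 144, 1, 625]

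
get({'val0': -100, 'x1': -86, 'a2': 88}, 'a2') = 88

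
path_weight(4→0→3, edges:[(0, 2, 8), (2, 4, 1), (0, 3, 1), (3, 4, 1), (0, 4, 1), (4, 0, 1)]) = w(4→0)=1 + w(0→3)=1
= 2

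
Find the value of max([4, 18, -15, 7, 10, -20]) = 18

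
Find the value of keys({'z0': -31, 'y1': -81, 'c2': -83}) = ['z0', 'y1', 'c2']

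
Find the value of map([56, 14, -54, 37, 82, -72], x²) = (56)²=3136, (14)²=196, (-54)²=2916, (37)²=1369, (82)²=6724, (-72)²=5184
= [3136, 196, 2916, 1369, 6724, 5184]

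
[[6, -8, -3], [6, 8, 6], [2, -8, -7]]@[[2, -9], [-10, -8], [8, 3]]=[[68, 1], [-20, -100], [28, 25]]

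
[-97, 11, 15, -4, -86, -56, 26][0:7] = [-97, 11, 15, -4, -86, -56, 26]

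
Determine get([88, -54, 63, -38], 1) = -54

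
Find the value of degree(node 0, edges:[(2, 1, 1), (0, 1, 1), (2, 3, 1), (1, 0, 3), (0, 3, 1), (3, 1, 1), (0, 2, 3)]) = incident: (0,1), (1,0), (0,3), (0,2)
= 4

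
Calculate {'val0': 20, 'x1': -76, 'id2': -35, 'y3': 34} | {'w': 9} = {'val0': 20, 'x1': -76, 'id2': -35, 'y3': 34, 'w': 9}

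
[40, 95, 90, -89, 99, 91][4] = 99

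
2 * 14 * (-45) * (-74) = 93240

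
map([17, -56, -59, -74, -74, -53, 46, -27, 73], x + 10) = [27, -46, -49, -64, -64, -43, 56, -17, 83]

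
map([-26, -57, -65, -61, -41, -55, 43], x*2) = -26*2=-52, -57*2=-114, -65*2=-130, -61*2=-122, -41*2=-82, -55*2=-110, 43*2=86
= [-52, -114, -130, -122, -82, -110, 86]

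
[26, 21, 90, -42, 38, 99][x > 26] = [90, 38, 99]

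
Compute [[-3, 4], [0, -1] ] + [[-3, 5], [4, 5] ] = [[-6, 9], [4, 4]]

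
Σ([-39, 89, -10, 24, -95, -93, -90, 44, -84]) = -254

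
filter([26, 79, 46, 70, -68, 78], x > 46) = [79, 70, 78]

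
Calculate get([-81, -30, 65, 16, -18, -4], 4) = -18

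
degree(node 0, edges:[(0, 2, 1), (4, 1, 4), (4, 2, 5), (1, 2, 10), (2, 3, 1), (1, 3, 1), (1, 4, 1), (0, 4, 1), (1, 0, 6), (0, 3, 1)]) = 4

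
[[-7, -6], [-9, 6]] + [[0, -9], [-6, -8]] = [[-7, -15], [-15, -2]]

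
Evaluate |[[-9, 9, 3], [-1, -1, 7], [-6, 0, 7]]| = -270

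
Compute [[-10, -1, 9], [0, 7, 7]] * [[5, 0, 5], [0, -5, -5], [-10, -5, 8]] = [[-140, -40, 27], [-70, -70, 21]]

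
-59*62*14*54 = -2765448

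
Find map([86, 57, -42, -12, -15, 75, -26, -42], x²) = (86)²=7396, (57)²=3249, (-42)²=1764, (-12)²=144, (-15)²=225, (75)²=5625, (-26)²=676, (-42)²=1764
= [7396, 3249, 1764, 144, 225, 5625, 676, 1764]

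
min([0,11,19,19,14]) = 0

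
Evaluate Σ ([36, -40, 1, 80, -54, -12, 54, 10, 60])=135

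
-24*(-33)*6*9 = 42768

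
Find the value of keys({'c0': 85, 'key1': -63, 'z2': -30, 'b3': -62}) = ['c0', 'key1', 'z2', 'b3']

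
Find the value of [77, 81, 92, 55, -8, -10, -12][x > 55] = [77, 81, 92]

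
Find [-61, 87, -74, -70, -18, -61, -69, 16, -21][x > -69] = keep x where x > -69: -61✓, 87✓, -74✗, -70✗, -18✓, -61✓, -69✗, 16✓, -21✓
= [-61, 87, -18, -61, 16, -21]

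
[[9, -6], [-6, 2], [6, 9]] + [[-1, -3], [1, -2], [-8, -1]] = [[8, -9], [-5, 0], [-2, 8]]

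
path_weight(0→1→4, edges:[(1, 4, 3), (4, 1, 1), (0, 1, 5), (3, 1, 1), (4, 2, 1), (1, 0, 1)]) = 8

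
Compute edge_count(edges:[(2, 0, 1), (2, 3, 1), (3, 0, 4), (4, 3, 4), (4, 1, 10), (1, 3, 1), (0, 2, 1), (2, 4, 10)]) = 8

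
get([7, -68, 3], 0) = 7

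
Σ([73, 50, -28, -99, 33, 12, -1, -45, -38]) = 73 + 50 + (-28) + (-99) + 33 + 12 + (-1) + (-45) + (-38)
= -43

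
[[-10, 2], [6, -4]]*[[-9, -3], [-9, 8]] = [[72, 46], [-18, -50]]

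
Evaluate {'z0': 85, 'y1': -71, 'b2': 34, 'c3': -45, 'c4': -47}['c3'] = -45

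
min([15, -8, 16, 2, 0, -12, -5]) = -12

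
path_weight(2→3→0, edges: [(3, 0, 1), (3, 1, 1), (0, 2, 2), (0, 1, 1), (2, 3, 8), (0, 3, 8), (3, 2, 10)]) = w(2→3)=8 + w(3→0)=1
= 9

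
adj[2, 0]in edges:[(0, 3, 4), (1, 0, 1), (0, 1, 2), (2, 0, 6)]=6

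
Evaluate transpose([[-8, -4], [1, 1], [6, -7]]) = [[-8, 1, 6], [-4, 1, -7]]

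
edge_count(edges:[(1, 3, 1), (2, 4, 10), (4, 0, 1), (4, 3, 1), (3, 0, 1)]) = 5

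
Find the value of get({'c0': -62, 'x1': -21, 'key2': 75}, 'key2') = 75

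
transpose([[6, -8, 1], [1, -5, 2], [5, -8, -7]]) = [[6, 1, 5], [-8, -5, -8], [1, 2, -7]]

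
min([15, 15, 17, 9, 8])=8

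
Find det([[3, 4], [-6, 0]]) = (3)*(0) - (4)*(-6)
= 24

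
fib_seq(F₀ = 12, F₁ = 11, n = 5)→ F_2 = F_1 + F_0 = 23
F_3 = F_2 + F_1 = 34
F_4 = F_3 + F_2 = 57
= [12, 11, 23, 34, 57]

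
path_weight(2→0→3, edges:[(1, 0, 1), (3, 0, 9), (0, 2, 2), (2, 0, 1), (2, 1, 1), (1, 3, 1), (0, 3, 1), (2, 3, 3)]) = 2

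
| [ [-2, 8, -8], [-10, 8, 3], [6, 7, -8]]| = (1)*(-2)*det([[8, 3], [7, -8]]) + (-1)*(8)*det([[-10, 3], [6, -8]]) + (1)*(-8)*det([[-10, 8], [6, 7]])
= 170 + -496 + 944
= 618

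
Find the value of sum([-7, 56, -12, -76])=(-7) + 56 + (-12) + (-76)
= -39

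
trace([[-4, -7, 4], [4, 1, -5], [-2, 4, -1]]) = diagonal: (-4) + 1 + (-1)
= -4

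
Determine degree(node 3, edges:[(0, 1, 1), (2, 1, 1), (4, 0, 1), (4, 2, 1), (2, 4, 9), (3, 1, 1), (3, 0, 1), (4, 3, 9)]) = 3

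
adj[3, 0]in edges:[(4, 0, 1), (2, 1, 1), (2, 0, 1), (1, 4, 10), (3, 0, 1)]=1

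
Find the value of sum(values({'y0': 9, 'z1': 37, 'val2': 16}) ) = 9 + 37 + 16
= 62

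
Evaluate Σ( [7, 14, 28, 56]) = 7 + 14 + 28 + 56
= 105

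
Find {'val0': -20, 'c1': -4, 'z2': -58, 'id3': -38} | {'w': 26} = {'val0': -20, 'c1': -4, 'z2': -58, 'id3': -38, 'w': 26}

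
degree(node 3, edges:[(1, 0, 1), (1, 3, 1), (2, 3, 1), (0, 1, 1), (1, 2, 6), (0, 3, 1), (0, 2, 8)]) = 3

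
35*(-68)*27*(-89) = 5719140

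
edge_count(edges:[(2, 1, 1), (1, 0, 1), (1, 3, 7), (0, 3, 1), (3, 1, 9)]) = 5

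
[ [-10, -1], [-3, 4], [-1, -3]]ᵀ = [[-10, -3, -1], [-1, 4, -3]]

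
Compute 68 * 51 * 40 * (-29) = -4022880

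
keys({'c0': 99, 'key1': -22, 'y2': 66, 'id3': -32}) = ['c0', 'key1', 'y2', 'id3']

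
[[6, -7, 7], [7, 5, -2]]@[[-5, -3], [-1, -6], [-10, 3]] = [[-93, 45], [-20, -57]]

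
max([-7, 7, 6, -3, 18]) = 18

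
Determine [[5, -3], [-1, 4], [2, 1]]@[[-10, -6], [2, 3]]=[[-56, -39], [18, 18], [-18, -9]]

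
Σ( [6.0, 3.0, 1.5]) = 10.5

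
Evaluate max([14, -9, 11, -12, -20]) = 14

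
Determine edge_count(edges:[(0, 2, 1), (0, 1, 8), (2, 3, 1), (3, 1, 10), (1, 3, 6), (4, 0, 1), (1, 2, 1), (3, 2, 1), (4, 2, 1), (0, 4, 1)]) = 10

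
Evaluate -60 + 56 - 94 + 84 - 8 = -22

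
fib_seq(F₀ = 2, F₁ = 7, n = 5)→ [2, 7, 9, 16, 25]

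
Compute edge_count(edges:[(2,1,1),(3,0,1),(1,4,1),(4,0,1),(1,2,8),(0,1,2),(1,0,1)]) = 7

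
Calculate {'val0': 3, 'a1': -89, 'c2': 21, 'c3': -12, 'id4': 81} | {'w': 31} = {'val0': 3, 'a1': -89, 'c2': 21, 'c3': -12, 'id4': 81, 'w': 31}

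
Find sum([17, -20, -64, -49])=-116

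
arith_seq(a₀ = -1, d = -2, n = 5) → a_0 = -1 + 0*-2 = -1
a_1 = -1 + 1*-2 = -3
a_2 = -1 + 2*-2 = -5
...
= [-1, -3, -5, -7, -9]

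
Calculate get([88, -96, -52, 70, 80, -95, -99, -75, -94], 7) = -75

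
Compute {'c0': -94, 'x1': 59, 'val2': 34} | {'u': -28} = {'c0': -94, 'x1': 59, 'val2': 34, 'u': -28}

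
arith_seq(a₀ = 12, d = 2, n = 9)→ [12, 14, 16, 18, 20, 22, 24, 26, 28]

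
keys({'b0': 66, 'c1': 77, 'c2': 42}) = ['b0', 'c1', 'c2']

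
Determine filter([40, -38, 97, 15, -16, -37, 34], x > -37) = keep x where x > -37: 40✓, -38✗, 97✓, 15✓, -16✓, -37✗, 34✓
= [40, 97, 15, -16, 34]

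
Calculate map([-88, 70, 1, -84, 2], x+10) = -88+10=-78, 70+10=80, 1+10=11, -84+10=-74, 2+10=12
= [-78, 80, 11, -74, 12]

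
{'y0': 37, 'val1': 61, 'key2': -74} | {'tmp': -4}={'y0': 37, 'val1': 61, 'key2': -74, 'tmp': -4}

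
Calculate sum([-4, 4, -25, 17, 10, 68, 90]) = 160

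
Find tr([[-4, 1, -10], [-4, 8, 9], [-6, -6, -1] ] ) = diagonal: (-4) + 8 + (-1)
= 3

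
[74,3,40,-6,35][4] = 35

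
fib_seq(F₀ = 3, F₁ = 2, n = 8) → [3, 2, 5, 7, 12, 19, 31, 50]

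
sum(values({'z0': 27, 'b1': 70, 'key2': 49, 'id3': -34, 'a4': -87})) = 27 + 70 + 49 + (-34) + (-87)
= 25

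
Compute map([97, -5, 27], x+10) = 97+10=107, -5+10=5, 27+10=37
= [107, 5, 37]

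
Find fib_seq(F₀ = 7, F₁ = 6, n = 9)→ F_2 = F_1 + F_0 = 13
F_3 = F_2 + F_1 = 19
F_4 = F_3 + F_2 = 32
...
= [7, 6, 13, 19, 32, 51, 83, 134, 217]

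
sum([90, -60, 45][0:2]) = 30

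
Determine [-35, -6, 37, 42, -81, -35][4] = -81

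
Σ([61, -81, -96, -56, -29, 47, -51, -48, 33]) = 61 + (-81) + (-96) + (-56) + (-29) + 47 + (-51) + (-48) + 33
= -220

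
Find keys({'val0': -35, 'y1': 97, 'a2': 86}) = ['val0', 'y1', 'a2']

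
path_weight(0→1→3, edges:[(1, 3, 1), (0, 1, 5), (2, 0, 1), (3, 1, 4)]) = 6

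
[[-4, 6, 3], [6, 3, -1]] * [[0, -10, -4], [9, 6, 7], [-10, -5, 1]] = C[0][0] = (-4)*(0) + (6)*(9) + (3)*(-10) = 24
C[0][1] = (-4)*(-10) + (6)*(6) + (3)*(-5) = 61
C[0][2] = (-4)*(-4) + (6)*(7) + (3)*(1) = 61
C[1][0] = (6)*(0) + (3)*(9) + (-1)*(-10) = 37
C[1][1] = (6)*(-10) + (3)*(6) + (-1)*(-5) = -37
C[1][2] = (6)*(-4) + (3)*(7) + (-1)*(1) = -4
= [[24, 61, 61], [37, -37, -4]]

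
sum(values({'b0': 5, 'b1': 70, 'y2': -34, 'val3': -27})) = 14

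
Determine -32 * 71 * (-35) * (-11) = -874720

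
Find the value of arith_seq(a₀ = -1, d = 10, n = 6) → [-1, 9, 19, 29, 39, 49]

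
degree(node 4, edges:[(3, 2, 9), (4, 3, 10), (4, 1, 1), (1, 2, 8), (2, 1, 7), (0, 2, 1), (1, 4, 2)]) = 3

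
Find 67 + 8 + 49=124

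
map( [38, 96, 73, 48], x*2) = [76, 192, 146, 96]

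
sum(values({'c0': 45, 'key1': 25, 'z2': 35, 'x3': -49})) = 56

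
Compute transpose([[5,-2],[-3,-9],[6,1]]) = [[5, -3, 6], [-2, -9, 1]]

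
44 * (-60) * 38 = -100320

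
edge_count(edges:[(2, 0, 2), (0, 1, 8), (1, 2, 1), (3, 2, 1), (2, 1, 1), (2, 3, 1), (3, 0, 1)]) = 7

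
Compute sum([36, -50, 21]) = 7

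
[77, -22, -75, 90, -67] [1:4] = [-22, -75, 90]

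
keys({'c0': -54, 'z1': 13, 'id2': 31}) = ['c0', 'z1', 'id2']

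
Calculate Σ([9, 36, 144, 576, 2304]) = 9 + 36 + 144 + 576 + 2304
= 3069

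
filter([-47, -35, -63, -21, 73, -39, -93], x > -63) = keep x where x > -63: -47✓, -35✓, -63✗, -21✓, 73✓, -39✓, -93✗
= [-47, -35, -21, 73, -39]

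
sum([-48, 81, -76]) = (-48) + 81 + (-76)
= -43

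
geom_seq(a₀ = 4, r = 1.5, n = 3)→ a_0 = 4*1.5^0 = 4.0
a_1 = 4*1.5^1 = 6.0
a_2 = 4*1.5^2 = 9.0
= [4.0, 6.0, 9.0]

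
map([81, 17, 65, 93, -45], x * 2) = [162, 34, 130, 186, -90]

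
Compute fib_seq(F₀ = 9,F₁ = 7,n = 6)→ [9, 7, 16, 23, 39, 62]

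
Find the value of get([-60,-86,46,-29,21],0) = -60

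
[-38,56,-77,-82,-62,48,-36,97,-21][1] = 56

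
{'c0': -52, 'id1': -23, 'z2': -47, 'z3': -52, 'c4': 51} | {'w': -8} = {'c0': -52, 'id1': -23, 'z2': -47, 'z3': -52, 'c4': 51, 'w': -8}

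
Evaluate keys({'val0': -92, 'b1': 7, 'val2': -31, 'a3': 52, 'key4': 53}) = ['val0', 'b1', 'val2', 'a3', 'key4']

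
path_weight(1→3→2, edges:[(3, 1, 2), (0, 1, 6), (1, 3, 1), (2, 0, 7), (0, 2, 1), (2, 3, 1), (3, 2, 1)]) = 2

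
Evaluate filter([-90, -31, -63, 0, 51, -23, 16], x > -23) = [0, 51, 16]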